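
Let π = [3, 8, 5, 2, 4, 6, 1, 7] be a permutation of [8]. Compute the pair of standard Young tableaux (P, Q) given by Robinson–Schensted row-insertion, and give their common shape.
P = [1, 4, 6, 7] / [2, 5] / [3] / [8];  Q = [1, 2, 6, 8] / [3, 5] / [4] / [7];  common shape = (4, 2, 1, 1)

Row-insert the values π_1, π_2, … into P one at a time, bumping the leftmost entry strictly greater than the inserted value down to the next row. The recording tableau Q records, in position (i, j), the step at which that cell was added to P.
  Insert 3 (step 1): P = [3];  Q = [1]
  Insert 8 (step 2): P = [3, 8];  Q = [1, 2]
  Insert 5 (step 3): P = [3, 5] / [8];  Q = [1, 2] / [3]
  Insert 2 (step 4): P = [2, 5] / [3] / [8];  Q = [1, 2] / [3] / [4]
  Insert 4 (step 5): P = [2, 4] / [3, 5] / [8];  Q = [1, 2] / [3, 5] / [4]
  Insert 6 (step 6): P = [2, 4, 6] / [3, 5] / [8];  Q = [1, 2, 6] / [3, 5] / [4]
  Insert 1 (step 7): P = [1, 4, 6] / [2, 5] / [3] / [8];  Q = [1, 2, 6] / [3, 5] / [4] / [7]
  Insert 7 (step 8): P = [1, 4, 6, 7] / [2, 5] / [3] / [8];  Q = [1, 2, 6, 8] / [3, 5] / [4] / [7]
Final shape: (4, 2, 1, 1).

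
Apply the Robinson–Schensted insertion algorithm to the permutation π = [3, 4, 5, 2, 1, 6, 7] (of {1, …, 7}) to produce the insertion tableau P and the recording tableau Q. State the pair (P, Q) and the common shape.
P = [1, 4, 5, 6, 7] / [2] / [3];  Q = [1, 2, 3, 6, 7] / [4] / [5];  common shape = (5, 1, 1)

Row-insert the values π_1, π_2, … into P one at a time, bumping the leftmost entry strictly greater than the inserted value down to the next row. The recording tableau Q records, in position (i, j), the step at which that cell was added to P.
  Insert 3 (step 1): P = [3];  Q = [1]
  Insert 4 (step 2): P = [3, 4];  Q = [1, 2]
  Insert 5 (step 3): P = [3, 4, 5];  Q = [1, 2, 3]
  Insert 2 (step 4): P = [2, 4, 5] / [3];  Q = [1, 2, 3] / [4]
  Insert 1 (step 5): P = [1, 4, 5] / [2] / [3];  Q = [1, 2, 3] / [4] / [5]
  Insert 6 (step 6): P = [1, 4, 5, 6] / [2] / [3];  Q = [1, 2, 3, 6] / [4] / [5]
  Insert 7 (step 7): P = [1, 4, 5, 6, 7] / [2] / [3];  Q = [1, 2, 3, 6, 7] / [4] / [5]
Final shape: (5, 1, 1).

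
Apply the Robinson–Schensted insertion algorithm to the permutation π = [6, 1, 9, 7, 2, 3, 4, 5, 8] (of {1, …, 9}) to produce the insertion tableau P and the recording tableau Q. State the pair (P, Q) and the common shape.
P = [1, 2, 3, 4, 5, 8] / [6, 7] / [9];  Q = [1, 3, 6, 7, 8, 9] / [2, 4] / [5];  common shape = (6, 2, 1)

Row-insert the values π_1, π_2, … into P one at a time, bumping the leftmost entry strictly greater than the inserted value down to the next row. The recording tableau Q records, in position (i, j), the step at which that cell was added to P.
  Insert 6 (step 1): P = [6];  Q = [1]
  Insert 1 (step 2): P = [1] / [6];  Q = [1] / [2]
  Insert 9 (step 3): P = [1, 9] / [6];  Q = [1, 3] / [2]
  Insert 7 (step 4): P = [1, 7] / [6, 9];  Q = [1, 3] / [2, 4]
  Insert 2 (step 5): P = [1, 2] / [6, 7] / [9];  Q = [1, 3] / [2, 4] / [5]
  Insert 3 (step 6): P = [1, 2, 3] / [6, 7] / [9];  Q = [1, 3, 6] / [2, 4] / [5]
  Insert 4 (step 7): P = [1, 2, 3, 4] / [6, 7] / [9];  Q = [1, 3, 6, 7] / [2, 4] / [5]
  Insert 5 (step 8): P = [1, 2, 3, 4, 5] / [6, 7] / [9];  Q = [1, 3, 6, 7, 8] / [2, 4] / [5]
  Insert 8 (step 9): P = [1, 2, 3, 4, 5, 8] / [6, 7] / [9];  Q = [1, 3, 6, 7, 8, 9] / [2, 4] / [5]
Final shape: (6, 2, 1).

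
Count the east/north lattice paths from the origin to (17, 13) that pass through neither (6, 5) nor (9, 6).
Number of paths = 64525671

Inclusion–exclusion. Total paths: C(30, 17) = 119759850. Through P₁: C(11, 6)·C(19, 11) = 34918884. Through P₂: C(15, 9)·C(15, 8) = 32207175. Since P₁ is strictly southwest of P₂, a monotone path through both must visit P₁ then P₂; paths through both = C(11, 6)·C(4, 3)·C(15, 8) = 11891880. Avoid both = 119759850 − 34918884 − 32207175 + 11891880 = 64525671.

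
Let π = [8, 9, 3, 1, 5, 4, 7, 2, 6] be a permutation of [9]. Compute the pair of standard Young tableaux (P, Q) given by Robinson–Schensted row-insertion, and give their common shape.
P = [1, 2, 6] / [3, 4, 7] / [5, 9] / [8];  Q = [1, 2, 7] / [3, 5, 9] / [4, 6] / [8];  common shape = (3, 3, 2, 1)

Row-insert the values π_1, π_2, … into P one at a time, bumping the leftmost entry strictly greater than the inserted value down to the next row. The recording tableau Q records, in position (i, j), the step at which that cell was added to P.
  Insert 8 (step 1): P = [8];  Q = [1]
  Insert 9 (step 2): P = [8, 9];  Q = [1, 2]
  Insert 3 (step 3): P = [3, 9] / [8];  Q = [1, 2] / [3]
  Insert 1 (step 4): P = [1, 9] / [3] / [8];  Q = [1, 2] / [3] / [4]
  Insert 5 (step 5): P = [1, 5] / [3, 9] / [8];  Q = [1, 2] / [3, 5] / [4]
  Insert 4 (step 6): P = [1, 4] / [3, 5] / [8, 9];  Q = [1, 2] / [3, 5] / [4, 6]
  Insert 7 (step 7): P = [1, 4, 7] / [3, 5] / [8, 9];  Q = [1, 2, 7] / [3, 5] / [4, 6]
  Insert 2 (step 8): P = [1, 2, 7] / [3, 4] / [5, 9] / [8];  Q = [1, 2, 7] / [3, 5] / [4, 6] / [8]
  Insert 6 (step 9): P = [1, 2, 6] / [3, 4, 7] / [5, 9] / [8];  Q = [1, 2, 7] / [3, 5, 9] / [4, 6] / [8]
Final shape: (3, 3, 2, 1).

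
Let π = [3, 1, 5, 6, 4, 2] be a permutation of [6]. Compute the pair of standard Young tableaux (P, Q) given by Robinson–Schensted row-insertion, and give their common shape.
P = [1, 2, 6] / [3, 4] / [5];  Q = [1, 3, 4] / [2, 5] / [6];  common shape = (3, 2, 1)

Row-insert the values π_1, π_2, … into P one at a time, bumping the leftmost entry strictly greater than the inserted value down to the next row. The recording tableau Q records, in position (i, j), the step at which that cell was added to P.
  Insert 3 (step 1): P = [3];  Q = [1]
  Insert 1 (step 2): P = [1] / [3];  Q = [1] / [2]
  Insert 5 (step 3): P = [1, 5] / [3];  Q = [1, 3] / [2]
  Insert 6 (step 4): P = [1, 5, 6] / [3];  Q = [1, 3, 4] / [2]
  Insert 4 (step 5): P = [1, 4, 6] / [3, 5];  Q = [1, 3, 4] / [2, 5]
  Insert 2 (step 6): P = [1, 2, 6] / [3, 4] / [5];  Q = [1, 3, 4] / [2, 5] / [6]
Final shape: (3, 2, 1).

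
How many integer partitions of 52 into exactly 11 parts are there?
p(52, 11 parts) = 23501

Partitions of n into exactly k parts are in bijection with partitions of n − k into at most k parts (subtract 1 from each part). So p(52, exactly 11) = p(41, parts ≤ 11). Computing via the recurrence p(m, j) = p(m, j−1) + p(m−j, j) gives 23501.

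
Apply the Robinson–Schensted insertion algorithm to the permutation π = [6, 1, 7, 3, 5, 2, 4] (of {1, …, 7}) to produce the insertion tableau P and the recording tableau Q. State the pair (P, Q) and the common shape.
P = [1, 2, 4] / [3, 5] / [6, 7];  Q = [1, 3, 5] / [2, 4] / [6, 7];  common shape = (3, 2, 2)

Row-insert the values π_1, π_2, … into P one at a time, bumping the leftmost entry strictly greater than the inserted value down to the next row. The recording tableau Q records, in position (i, j), the step at which that cell was added to P.
  Insert 6 (step 1): P = [6];  Q = [1]
  Insert 1 (step 2): P = [1] / [6];  Q = [1] / [2]
  Insert 7 (step 3): P = [1, 7] / [6];  Q = [1, 3] / [2]
  Insert 3 (step 4): P = [1, 3] / [6, 7];  Q = [1, 3] / [2, 4]
  Insert 5 (step 5): P = [1, 3, 5] / [6, 7];  Q = [1, 3, 5] / [2, 4]
  Insert 2 (step 6): P = [1, 2, 5] / [3, 7] / [6];  Q = [1, 3, 5] / [2, 4] / [6]
  Insert 4 (step 7): P = [1, 2, 4] / [3, 5] / [6, 7];  Q = [1, 3, 5] / [2, 4] / [6, 7]
Final shape: (3, 2, 2).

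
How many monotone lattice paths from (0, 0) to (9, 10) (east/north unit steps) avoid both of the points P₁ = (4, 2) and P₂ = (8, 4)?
Number of paths = 71183

Inclusion–exclusion. Total paths: C(19, 9) = 92378. Through P₁: C(6, 4)·C(13, 5) = 19305. Through P₂: C(12, 8)·C(7, 1) = 3465. Since P₁ is strictly southwest of P₂, a monotone path through both must visit P₁ then P₂; paths through both = C(6, 4)·C(6, 4)·C(7, 1) = 1575. Avoid both = 92378 − 19305 − 3465 + 1575 = 71183.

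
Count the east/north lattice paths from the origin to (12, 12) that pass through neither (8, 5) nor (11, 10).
Number of paths = 1437514

Inclusion–exclusion. Total paths: C(24, 12) = 2704156. Through P₁: C(13, 8)·C(11, 4) = 424710. Through P₂: C(21, 11)·C(3, 1) = 1058148. Since P₁ is strictly southwest of P₂, a monotone path through both must visit P₁ then P₂; paths through both = C(13, 8)·C(8, 3)·C(3, 1) = 216216. Avoid both = 2704156 − 424710 − 1058148 + 216216 = 1437514.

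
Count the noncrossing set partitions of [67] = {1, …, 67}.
C_67 = 22033725021956517463358552614056949950

These noncrossing partitions are counted by the Catalan number C_n = (1/(n + 1)) · C(2n, n). For n = 67: C_67 = (1/68) · C(134, 67) = 1498293301493043187508381577755872596600/68 = 22033725021956517463358552614056949950.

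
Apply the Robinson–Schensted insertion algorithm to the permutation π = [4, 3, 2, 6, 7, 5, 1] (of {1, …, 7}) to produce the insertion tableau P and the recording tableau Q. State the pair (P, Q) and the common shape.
P = [1, 5, 7] / [2, 6] / [3] / [4];  Q = [1, 4, 5] / [2, 6] / [3] / [7];  common shape = (3, 2, 1, 1)

Row-insert the values π_1, π_2, … into P one at a time, bumping the leftmost entry strictly greater than the inserted value down to the next row. The recording tableau Q records, in position (i, j), the step at which that cell was added to P.
  Insert 4 (step 1): P = [4];  Q = [1]
  Insert 3 (step 2): P = [3] / [4];  Q = [1] / [2]
  Insert 2 (step 3): P = [2] / [3] / [4];  Q = [1] / [2] / [3]
  Insert 6 (step 4): P = [2, 6] / [3] / [4];  Q = [1, 4] / [2] / [3]
  Insert 7 (step 5): P = [2, 6, 7] / [3] / [4];  Q = [1, 4, 5] / [2] / [3]
  Insert 5 (step 6): P = [2, 5, 7] / [3, 6] / [4];  Q = [1, 4, 5] / [2, 6] / [3]
  Insert 1 (step 7): P = [1, 5, 7] / [2, 6] / [3] / [4];  Q = [1, 4, 5] / [2, 6] / [3] / [7]
Final shape: (3, 2, 1, 1).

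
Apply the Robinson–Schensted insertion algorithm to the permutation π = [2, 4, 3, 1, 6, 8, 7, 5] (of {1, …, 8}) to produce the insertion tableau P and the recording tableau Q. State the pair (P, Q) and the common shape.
P = [1, 3, 5, 7] / [2, 6] / [4, 8];  Q = [1, 2, 5, 6] / [3, 7] / [4, 8];  common shape = (4, 2, 2)

Row-insert the values π_1, π_2, … into P one at a time, bumping the leftmost entry strictly greater than the inserted value down to the next row. The recording tableau Q records, in position (i, j), the step at which that cell was added to P.
  Insert 2 (step 1): P = [2];  Q = [1]
  Insert 4 (step 2): P = [2, 4];  Q = [1, 2]
  Insert 3 (step 3): P = [2, 3] / [4];  Q = [1, 2] / [3]
  Insert 1 (step 4): P = [1, 3] / [2] / [4];  Q = [1, 2] / [3] / [4]
  Insert 6 (step 5): P = [1, 3, 6] / [2] / [4];  Q = [1, 2, 5] / [3] / [4]
  Insert 8 (step 6): P = [1, 3, 6, 8] / [2] / [4];  Q = [1, 2, 5, 6] / [3] / [4]
  Insert 7 (step 7): P = [1, 3, 6, 7] / [2, 8] / [4];  Q = [1, 2, 5, 6] / [3, 7] / [4]
  Insert 5 (step 8): P = [1, 3, 5, 7] / [2, 6] / [4, 8];  Q = [1, 2, 5, 6] / [3, 7] / [4, 8]
Final shape: (4, 2, 2).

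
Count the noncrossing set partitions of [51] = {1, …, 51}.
C_51 = 7684785670514316385230816156

These noncrossing partitions are counted by the Catalan number C_n = (1/(n + 1)) · C(2n, n). For n = 51: C_51 = (1/52) · C(102, 51) = 399608854866744452032002440112/52 = 7684785670514316385230816156.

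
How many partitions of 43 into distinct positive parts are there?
q(43) = 1610

A partition into distinct parts is a strictly decreasing sequence summing to n. The recurrence d(n, m) = d(n, m−1) + d(n−m, m−1) (use part m at most once) with q(n) = d(n, n) gives q(43) = 1610. (Euler's theorem: # distinct-part partitions = # odd-part partitions.)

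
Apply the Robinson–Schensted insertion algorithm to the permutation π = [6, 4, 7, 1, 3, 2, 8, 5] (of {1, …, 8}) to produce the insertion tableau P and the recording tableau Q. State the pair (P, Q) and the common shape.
P = [1, 2, 5] / [3, 7, 8] / [4] / [6];  Q = [1, 3, 7] / [2, 5, 8] / [4] / [6];  common shape = (3, 3, 1, 1)

Row-insert the values π_1, π_2, … into P one at a time, bumping the leftmost entry strictly greater than the inserted value down to the next row. The recording tableau Q records, in position (i, j), the step at which that cell was added to P.
  Insert 6 (step 1): P = [6];  Q = [1]
  Insert 4 (step 2): P = [4] / [6];  Q = [1] / [2]
  Insert 7 (step 3): P = [4, 7] / [6];  Q = [1, 3] / [2]
  Insert 1 (step 4): P = [1, 7] / [4] / [6];  Q = [1, 3] / [2] / [4]
  Insert 3 (step 5): P = [1, 3] / [4, 7] / [6];  Q = [1, 3] / [2, 5] / [4]
  Insert 2 (step 6): P = [1, 2] / [3, 7] / [4] / [6];  Q = [1, 3] / [2, 5] / [4] / [6]
  Insert 8 (step 7): P = [1, 2, 8] / [3, 7] / [4] / [6];  Q = [1, 3, 7] / [2, 5] / [4] / [6]
  Insert 5 (step 8): P = [1, 2, 5] / [3, 7, 8] / [4] / [6];  Q = [1, 3, 7] / [2, 5, 8] / [4] / [6]
Final shape: (3, 3, 1, 1).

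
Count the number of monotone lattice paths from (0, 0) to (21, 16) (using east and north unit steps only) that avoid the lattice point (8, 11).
Number of paths = 12228188094

Total paths from (0, 0) to (21, 16): C(37, 21) = 12875774670. Paths through (8, 11): (paths (0, 0) → (8, 11)) × (paths (8, 11) → (21, 16)) = C(19, 8) · C(18, 13) = 75582 · 8568 = 647586576. Avoidance count = 12875774670 − 647586576 = 12228188094.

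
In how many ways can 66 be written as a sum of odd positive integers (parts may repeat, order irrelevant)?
p_odd(66) = 20132

Enumerate partitions using only odd parts via the recurrence o(n, m) = o(n, m−2) + o(n−m, m) over odd m, starting from the largest odd part ≤ n. This gives p_odd(66) = 20132. (Euler's theorem: equals the count of distinct-part partitions.)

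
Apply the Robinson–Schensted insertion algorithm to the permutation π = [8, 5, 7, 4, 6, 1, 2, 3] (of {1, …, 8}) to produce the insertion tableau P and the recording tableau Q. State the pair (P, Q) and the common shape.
P = [1, 2, 3] / [4, 6] / [5, 7] / [8];  Q = [1, 3, 8] / [2, 5] / [4, 7] / [6];  common shape = (3, 2, 2, 1)

Row-insert the values π_1, π_2, … into P one at a time, bumping the leftmost entry strictly greater than the inserted value down to the next row. The recording tableau Q records, in position (i, j), the step at which that cell was added to P.
  Insert 8 (step 1): P = [8];  Q = [1]
  Insert 5 (step 2): P = [5] / [8];  Q = [1] / [2]
  Insert 7 (step 3): P = [5, 7] / [8];  Q = [1, 3] / [2]
  Insert 4 (step 4): P = [4, 7] / [5] / [8];  Q = [1, 3] / [2] / [4]
  Insert 6 (step 5): P = [4, 6] / [5, 7] / [8];  Q = [1, 3] / [2, 5] / [4]
  Insert 1 (step 6): P = [1, 6] / [4, 7] / [5] / [8];  Q = [1, 3] / [2, 5] / [4] / [6]
  Insert 2 (step 7): P = [1, 2] / [4, 6] / [5, 7] / [8];  Q = [1, 3] / [2, 5] / [4, 7] / [6]
  Insert 3 (step 8): P = [1, 2, 3] / [4, 6] / [5, 7] / [8];  Q = [1, 3, 8] / [2, 5] / [4, 7] / [6]
Final shape: (3, 2, 2, 1).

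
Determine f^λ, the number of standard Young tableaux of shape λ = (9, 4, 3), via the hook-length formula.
# SYT of shape (9, 4, 3) = 69888

Hook-length formula: f^λ = n! / Π hook(c), product over all cells c of the Young diagram. For λ = (9, 4, 3), n = 16 boxes. Hook lengths by row (left-to-right, top-to-bottom): [11, 10, 9, 7, 5, 4, 3, 2, 1]; [5, 4, 3, 1]; [3, 2, 1]. Product of hooks = 299376000. So f^λ = 16! / 299376000 = 20922789888000 / 299376000 = 69888.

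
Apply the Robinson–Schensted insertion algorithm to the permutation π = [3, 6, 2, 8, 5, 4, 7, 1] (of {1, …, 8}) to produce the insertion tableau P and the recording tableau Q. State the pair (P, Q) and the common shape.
P = [1, 4, 7] / [2, 5, 8] / [3] / [6];  Q = [1, 2, 4] / [3, 5, 7] / [6] / [8];  common shape = (3, 3, 1, 1)

Row-insert the values π_1, π_2, … into P one at a time, bumping the leftmost entry strictly greater than the inserted value down to the next row. The recording tableau Q records, in position (i, j), the step at which that cell was added to P.
  Insert 3 (step 1): P = [3];  Q = [1]
  Insert 6 (step 2): P = [3, 6];  Q = [1, 2]
  Insert 2 (step 3): P = [2, 6] / [3];  Q = [1, 2] / [3]
  Insert 8 (step 4): P = [2, 6, 8] / [3];  Q = [1, 2, 4] / [3]
  Insert 5 (step 5): P = [2, 5, 8] / [3, 6];  Q = [1, 2, 4] / [3, 5]
  Insert 4 (step 6): P = [2, 4, 8] / [3, 5] / [6];  Q = [1, 2, 4] / [3, 5] / [6]
  Insert 7 (step 7): P = [2, 4, 7] / [3, 5, 8] / [6];  Q = [1, 2, 4] / [3, 5, 7] / [6]
  Insert 1 (step 8): P = [1, 4, 7] / [2, 5, 8] / [3] / [6];  Q = [1, 2, 4] / [3, 5, 7] / [6] / [8]
Final shape: (3, 3, 1, 1).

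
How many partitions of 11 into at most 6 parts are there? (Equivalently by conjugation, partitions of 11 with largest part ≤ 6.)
p(11, parts ≤ 6) = 44

Partitions of 11 with all parts ≤ 6: 6+5, 6+4+1, 6+3+2, 6+3+1+1, 6+2+2+1, 6+2+1+1+1, 6+1+1+1+1+1, 5+5+1, 5+4+2, 5+4+1+1, 5+3+3, 5+3+2+1, 5+3+1+1+1, 5+2+2+2, 5+2+2+1+1, 5+2+1+1+1+1, 5+1+1+1+1+1+1, 4+4+3, 4+4+2+1, 4+4+1+1+1, 4+3+3+1, 4+3+2+2, 4+3+2+1+1, 4+3+1+1+1+1, 4+2+2+2+1, 4+2+2+1+1+1, 4+2+1+1+1+1+1, 4+1+1+1+1+1+1+1, 3+3+3+2, 3+3+3+1+1, … (44 total). Count = 44.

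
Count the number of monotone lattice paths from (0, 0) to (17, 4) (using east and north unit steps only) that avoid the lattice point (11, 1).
Number of paths = 4977

Total paths from (0, 0) to (17, 4): C(21, 17) = 5985. Paths through (11, 1): (paths (0, 0) → (11, 1)) × (paths (11, 1) → (17, 4)) = C(12, 11) · C(9, 6) = 12 · 84 = 1008. Avoidance count = 5985 − 1008 = 4977.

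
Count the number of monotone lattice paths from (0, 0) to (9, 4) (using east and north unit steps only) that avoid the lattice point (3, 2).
Number of paths = 435

Total paths from (0, 0) to (9, 4): C(13, 9) = 715. Paths through (3, 2): (paths (0, 0) → (3, 2)) × (paths (3, 2) → (9, 4)) = C(5, 3) · C(8, 6) = 10 · 28 = 280. Avoidance count = 715 − 280 = 435.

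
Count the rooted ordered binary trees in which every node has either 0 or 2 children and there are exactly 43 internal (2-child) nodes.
C_43 = 150853479205085351660700

These full binary trees are counted by the Catalan number C_n = (1/(n + 1)) · C(2n, n). For n = 43: C_43 = (1/44) · C(86, 43) = 6637553085023755473070800/44 = 150853479205085351660700.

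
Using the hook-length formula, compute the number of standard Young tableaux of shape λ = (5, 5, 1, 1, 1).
# SYT of shape (5, 5, 1, 1, 1) = 5005

Hook-length formula: f^λ = n! / Π hook(c), product over all cells c of the Young diagram. For λ = (5, 5, 1, 1, 1), n = 13 boxes. Hook lengths by row (left-to-right, top-to-bottom): [9, 5, 4, 3, 2]; [8, 4, 3, 2, 1]; [3]; [2]; [1]. Product of hooks = 1244160. So f^λ = 13! / 1244160 = 6227020800 / 1244160 = 5005.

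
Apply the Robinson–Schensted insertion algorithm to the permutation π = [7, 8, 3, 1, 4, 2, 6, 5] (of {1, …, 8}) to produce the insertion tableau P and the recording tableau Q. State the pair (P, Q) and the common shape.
P = [1, 2, 5] / [3, 4, 6] / [7, 8];  Q = [1, 2, 7] / [3, 5, 8] / [4, 6];  common shape = (3, 3, 2)

Row-insert the values π_1, π_2, … into P one at a time, bumping the leftmost entry strictly greater than the inserted value down to the next row. The recording tableau Q records, in position (i, j), the step at which that cell was added to P.
  Insert 7 (step 1): P = [7];  Q = [1]
  Insert 8 (step 2): P = [7, 8];  Q = [1, 2]
  Insert 3 (step 3): P = [3, 8] / [7];  Q = [1, 2] / [3]
  Insert 1 (step 4): P = [1, 8] / [3] / [7];  Q = [1, 2] / [3] / [4]
  Insert 4 (step 5): P = [1, 4] / [3, 8] / [7];  Q = [1, 2] / [3, 5] / [4]
  Insert 2 (step 6): P = [1, 2] / [3, 4] / [7, 8];  Q = [1, 2] / [3, 5] / [4, 6]
  Insert 6 (step 7): P = [1, 2, 6] / [3, 4] / [7, 8];  Q = [1, 2, 7] / [3, 5] / [4, 6]
  Insert 5 (step 8): P = [1, 2, 5] / [3, 4, 6] / [7, 8];  Q = [1, 2, 7] / [3, 5, 8] / [4, 6]
Final shape: (3, 3, 2).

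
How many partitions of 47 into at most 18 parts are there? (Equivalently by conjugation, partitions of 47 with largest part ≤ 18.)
p(47, parts ≤ 18) = 106408

Use the recurrence p(n, m) = p(n, m−1) + p(n−m, m): either the largest part is < m (count p(n, m−1)) or the largest part is exactly m (remove one copy of m, count p(n−m, m)). With p(0, ·) = 1 this gives p(47, parts ≤ 18) = 106408. (By conjugating Young diagrams, this also counts partitions of 47 into at most 18 parts.)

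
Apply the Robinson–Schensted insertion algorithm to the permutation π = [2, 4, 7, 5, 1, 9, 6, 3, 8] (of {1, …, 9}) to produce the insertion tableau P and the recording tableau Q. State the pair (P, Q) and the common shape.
P = [1, 3, 5, 6, 8] / [2, 4] / [7, 9];  Q = [1, 2, 3, 6, 9] / [4, 7] / [5, 8];  common shape = (5, 2, 2)

Row-insert the values π_1, π_2, … into P one at a time, bumping the leftmost entry strictly greater than the inserted value down to the next row. The recording tableau Q records, in position (i, j), the step at which that cell was added to P.
  Insert 2 (step 1): P = [2];  Q = [1]
  Insert 4 (step 2): P = [2, 4];  Q = [1, 2]
  Insert 7 (step 3): P = [2, 4, 7];  Q = [1, 2, 3]
  Insert 5 (step 4): P = [2, 4, 5] / [7];  Q = [1, 2, 3] / [4]
  Insert 1 (step 5): P = [1, 4, 5] / [2] / [7];  Q = [1, 2, 3] / [4] / [5]
  Insert 9 (step 6): P = [1, 4, 5, 9] / [2] / [7];  Q = [1, 2, 3, 6] / [4] / [5]
  Insert 6 (step 7): P = [1, 4, 5, 6] / [2, 9] / [7];  Q = [1, 2, 3, 6] / [4, 7] / [5]
  Insert 3 (step 8): P = [1, 3, 5, 6] / [2, 4] / [7, 9];  Q = [1, 2, 3, 6] / [4, 7] / [5, 8]
  Insert 8 (step 9): P = [1, 3, 5, 6, 8] / [2, 4] / [7, 9];  Q = [1, 2, 3, 6, 9] / [4, 7] / [5, 8]
Final shape: (5, 2, 2).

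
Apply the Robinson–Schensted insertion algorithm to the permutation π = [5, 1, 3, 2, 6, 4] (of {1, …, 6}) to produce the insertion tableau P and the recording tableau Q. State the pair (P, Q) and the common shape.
P = [1, 2, 4] / [3, 6] / [5];  Q = [1, 3, 5] / [2, 6] / [4];  common shape = (3, 2, 1)

Row-insert the values π_1, π_2, … into P one at a time, bumping the leftmost entry strictly greater than the inserted value down to the next row. The recording tableau Q records, in position (i, j), the step at which that cell was added to P.
  Insert 5 (step 1): P = [5];  Q = [1]
  Insert 1 (step 2): P = [1] / [5];  Q = [1] / [2]
  Insert 3 (step 3): P = [1, 3] / [5];  Q = [1, 3] / [2]
  Insert 2 (step 4): P = [1, 2] / [3] / [5];  Q = [1, 3] / [2] / [4]
  Insert 6 (step 5): P = [1, 2, 6] / [3] / [5];  Q = [1, 3, 5] / [2] / [4]
  Insert 4 (step 6): P = [1, 2, 4] / [3, 6] / [5];  Q = [1, 3, 5] / [2, 6] / [4]
Final shape: (3, 2, 1).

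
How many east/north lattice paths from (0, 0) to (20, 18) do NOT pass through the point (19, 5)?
Number of paths = 33577405554

Total paths from (0, 0) to (20, 18): C(38, 20) = 33578000610. Paths through (19, 5): (paths (0, 0) → (19, 5)) × (paths (19, 5) → (20, 18)) = C(24, 19) · C(14, 1) = 42504 · 14 = 595056. Avoidance count = 33578000610 − 595056 = 33577405554.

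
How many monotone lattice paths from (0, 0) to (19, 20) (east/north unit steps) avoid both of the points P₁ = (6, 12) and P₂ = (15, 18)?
Number of paths = 50981993550

Inclusion–exclusion. Total paths: C(39, 19) = 68923264410. Through P₁: C(18, 6)·C(21, 13) = 3777588360. Through P₂: C(33, 15)·C(6, 4) = 15557374800. Since P₁ is strictly southwest of P₂, a monotone path through both must visit P₁ then P₂; paths through both = C(18, 6)·C(15, 9)·C(6, 4) = 1393692300. Avoid both = 68923264410 − 3777588360 − 15557374800 + 1393692300 = 50981993550.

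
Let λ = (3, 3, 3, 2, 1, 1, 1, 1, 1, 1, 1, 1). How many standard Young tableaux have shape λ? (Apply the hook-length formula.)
# SYT of shape (3, 3, 3, 2, 1, 1, 1, 1, 1, 1, 1, 1) = 383724

Hook-length formula: f^λ = n! / Π hook(c), product over all cells c of the Young diagram. For λ = (3, 3, 3, 2, 1, 1, 1, 1, 1, 1, 1, 1), n = 19 boxes. Hook lengths by row (left-to-right, top-to-bottom): [14, 5, 3]; [13, 4, 2]; [12, 3, 1]; [10, 1]; [8]; [7]; [6]; [5]; [4]; [3]; [2]; [1]. Product of hooks = 317011968000. So f^λ = 19! / 317011968000 = 121645100408832000 / 317011968000 = 383724.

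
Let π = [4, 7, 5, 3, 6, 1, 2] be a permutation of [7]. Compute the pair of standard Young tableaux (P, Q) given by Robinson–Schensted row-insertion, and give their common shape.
P = [1, 2, 6] / [3, 5] / [4] / [7];  Q = [1, 2, 5] / [3, 7] / [4] / [6];  common shape = (3, 2, 1, 1)

Row-insert the values π_1, π_2, … into P one at a time, bumping the leftmost entry strictly greater than the inserted value down to the next row. The recording tableau Q records, in position (i, j), the step at which that cell was added to P.
  Insert 4 (step 1): P = [4];  Q = [1]
  Insert 7 (step 2): P = [4, 7];  Q = [1, 2]
  Insert 5 (step 3): P = [4, 5] / [7];  Q = [1, 2] / [3]
  Insert 3 (step 4): P = [3, 5] / [4] / [7];  Q = [1, 2] / [3] / [4]
  Insert 6 (step 5): P = [3, 5, 6] / [4] / [7];  Q = [1, 2, 5] / [3] / [4]
  Insert 1 (step 6): P = [1, 5, 6] / [3] / [4] / [7];  Q = [1, 2, 5] / [3] / [4] / [6]
  Insert 2 (step 7): P = [1, 2, 6] / [3, 5] / [4] / [7];  Q = [1, 2, 5] / [3, 7] / [4] / [6]
Final shape: (3, 2, 1, 1).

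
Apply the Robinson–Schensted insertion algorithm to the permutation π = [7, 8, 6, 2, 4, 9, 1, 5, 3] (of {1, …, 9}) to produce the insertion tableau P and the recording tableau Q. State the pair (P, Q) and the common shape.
P = [1, 3, 5] / [2, 4, 9] / [6, 8] / [7];  Q = [1, 2, 6] / [3, 5, 8] / [4, 9] / [7];  common shape = (3, 3, 2, 1)

Row-insert the values π_1, π_2, … into P one at a time, bumping the leftmost entry strictly greater than the inserted value down to the next row. The recording tableau Q records, in position (i, j), the step at which that cell was added to P.
  Insert 7 (step 1): P = [7];  Q = [1]
  Insert 8 (step 2): P = [7, 8];  Q = [1, 2]
  Insert 6 (step 3): P = [6, 8] / [7];  Q = [1, 2] / [3]
  Insert 2 (step 4): P = [2, 8] / [6] / [7];  Q = [1, 2] / [3] / [4]
  Insert 4 (step 5): P = [2, 4] / [6, 8] / [7];  Q = [1, 2] / [3, 5] / [4]
  Insert 9 (step 6): P = [2, 4, 9] / [6, 8] / [7];  Q = [1, 2, 6] / [3, 5] / [4]
  Insert 1 (step 7): P = [1, 4, 9] / [2, 8] / [6] / [7];  Q = [1, 2, 6] / [3, 5] / [4] / [7]
  Insert 5 (step 8): P = [1, 4, 5] / [2, 8, 9] / [6] / [7];  Q = [1, 2, 6] / [3, 5, 8] / [4] / [7]
  Insert 3 (step 9): P = [1, 3, 5] / [2, 4, 9] / [6, 8] / [7];  Q = [1, 2, 6] / [3, 5, 8] / [4, 9] / [7]
Final shape: (3, 3, 2, 1).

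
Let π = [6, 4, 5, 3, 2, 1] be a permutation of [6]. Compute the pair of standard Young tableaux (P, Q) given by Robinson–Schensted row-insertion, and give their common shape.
P = [1, 5] / [2] / [3] / [4] / [6];  Q = [1, 3] / [2] / [4] / [5] / [6];  common shape = (2, 1, 1, 1, 1)

Row-insert the values π_1, π_2, … into P one at a time, bumping the leftmost entry strictly greater than the inserted value down to the next row. The recording tableau Q records, in position (i, j), the step at which that cell was added to P.
  Insert 6 (step 1): P = [6];  Q = [1]
  Insert 4 (step 2): P = [4] / [6];  Q = [1] / [2]
  Insert 5 (step 3): P = [4, 5] / [6];  Q = [1, 3] / [2]
  Insert 3 (step 4): P = [3, 5] / [4] / [6];  Q = [1, 3] / [2] / [4]
  Insert 2 (step 5): P = [2, 5] / [3] / [4] / [6];  Q = [1, 3] / [2] / [4] / [5]
  Insert 1 (step 6): P = [1, 5] / [2] / [3] / [4] / [6];  Q = [1, 3] / [2] / [4] / [5] / [6]
Final shape: (2, 1, 1, 1, 1).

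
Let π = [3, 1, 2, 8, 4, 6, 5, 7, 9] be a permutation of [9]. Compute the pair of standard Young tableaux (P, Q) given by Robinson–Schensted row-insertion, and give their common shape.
P = [1, 2, 4, 5, 7, 9] / [3, 6] / [8];  Q = [1, 3, 4, 6, 8, 9] / [2, 5] / [7];  common shape = (6, 2, 1)

Row-insert the values π_1, π_2, … into P one at a time, bumping the leftmost entry strictly greater than the inserted value down to the next row. The recording tableau Q records, in position (i, j), the step at which that cell was added to P.
  Insert 3 (step 1): P = [3];  Q = [1]
  Insert 1 (step 2): P = [1] / [3];  Q = [1] / [2]
  Insert 2 (step 3): P = [1, 2] / [3];  Q = [1, 3] / [2]
  Insert 8 (step 4): P = [1, 2, 8] / [3];  Q = [1, 3, 4] / [2]
  Insert 4 (step 5): P = [1, 2, 4] / [3, 8];  Q = [1, 3, 4] / [2, 5]
  Insert 6 (step 6): P = [1, 2, 4, 6] / [3, 8];  Q = [1, 3, 4, 6] / [2, 5]
  Insert 5 (step 7): P = [1, 2, 4, 5] / [3, 6] / [8];  Q = [1, 3, 4, 6] / [2, 5] / [7]
  Insert 7 (step 8): P = [1, 2, 4, 5, 7] / [3, 6] / [8];  Q = [1, 3, 4, 6, 8] / [2, 5] / [7]
  Insert 9 (step 9): P = [1, 2, 4, 5, 7, 9] / [3, 6] / [8];  Q = [1, 3, 4, 6, 8, 9] / [2, 5] / [7]
Final shape: (6, 2, 1).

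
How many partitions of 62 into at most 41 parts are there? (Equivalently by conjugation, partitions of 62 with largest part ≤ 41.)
p(62, parts ≤ 41) = 1297442

Use the recurrence p(n, m) = p(n, m−1) + p(n−m, m): either the largest part is < m (count p(n, m−1)) or the largest part is exactly m (remove one copy of m, count p(n−m, m)). With p(0, ·) = 1 this gives p(62, parts ≤ 41) = 1297442. (By conjugating Young diagrams, this also counts partitions of 62 into at most 41 parts.)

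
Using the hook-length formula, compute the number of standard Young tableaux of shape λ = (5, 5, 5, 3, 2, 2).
# SYT of shape (5, 5, 5, 3, 2, 2) = 746876130

Hook-length formula: f^λ = n! / Π hook(c), product over all cells c of the Young diagram. For λ = (5, 5, 5, 3, 2, 2), n = 22 boxes. Hook lengths by row (left-to-right, top-to-bottom): [10, 9, 6, 4, 3]; [9, 8, 5, 3, 2]; [8, 7, 4, 2, 1]; [5, 4, 1]; [3, 2]; [2, 1]. Product of hooks = 1504935936000. So f^λ = 22! / 1504935936000 = 1124000727777607680000 / 1504935936000 = 746876130.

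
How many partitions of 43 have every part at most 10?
p(43, parts ≤ 10) = 25608

Use the recurrence p(n, m) = p(n, m−1) + p(n−m, m): either the largest part is < m (count p(n, m−1)) or the largest part is exactly m (remove one copy of m, count p(n−m, m)). With p(0, ·) = 1 this gives p(43, parts ≤ 10) = 25608. (By conjugating Young diagrams, this also counts partitions of 43 into at most 10 parts.)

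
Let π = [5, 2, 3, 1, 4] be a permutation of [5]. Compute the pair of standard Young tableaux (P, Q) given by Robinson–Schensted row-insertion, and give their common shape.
P = [1, 3, 4] / [2] / [5];  Q = [1, 3, 5] / [2] / [4];  common shape = (3, 1, 1)

Row-insert the values π_1, π_2, … into P one at a time, bumping the leftmost entry strictly greater than the inserted value down to the next row. The recording tableau Q records, in position (i, j), the step at which that cell was added to P.
  Insert 5 (step 1): P = [5];  Q = [1]
  Insert 2 (step 2): P = [2] / [5];  Q = [1] / [2]
  Insert 3 (step 3): P = [2, 3] / [5];  Q = [1, 3] / [2]
  Insert 1 (step 4): P = [1, 3] / [2] / [5];  Q = [1, 3] / [2] / [4]
  Insert 4 (step 5): P = [1, 3, 4] / [2] / [5];  Q = [1, 3, 5] / [2] / [4]
Final shape: (3, 1, 1).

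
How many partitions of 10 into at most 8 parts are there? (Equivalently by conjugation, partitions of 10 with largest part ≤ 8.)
p(10, parts ≤ 8) = 40

Partitions of 10 with all parts ≤ 8: 8+2, 8+1+1, 7+3, 7+2+1, 7+1+1+1, 6+4, 6+3+1, 6+2+2, 6+2+1+1, 6+1+1+1+1, 5+5, 5+4+1, 5+3+2, 5+3+1+1, 5+2+2+1, 5+2+1+1+1, 5+1+1+1+1+1, 4+4+2, 4+4+1+1, 4+3+3, 4+3+2+1, 4+3+1+1+1, 4+2+2+2, 4+2+2+1+1, 4+2+1+1+1+1, 4+1+1+1+1+1+1, 3+3+3+1, 3+3+2+2, 3+3+2+1+1, 3+3+1+1+1+1, … (40 total). Count = 40.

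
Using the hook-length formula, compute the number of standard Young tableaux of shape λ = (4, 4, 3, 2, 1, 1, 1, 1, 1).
# SYT of shape (4, 4, 3, 2, 1, 1, 1, 1, 1) = 2970240

Hook-length formula: f^λ = n! / Π hook(c), product over all cells c of the Young diagram. For λ = (4, 4, 3, 2, 1, 1, 1, 1, 1), n = 18 boxes. Hook lengths by row (left-to-right, top-to-bottom): [12, 6, 4, 2]; [11, 5, 3, 1]; [9, 3, 1]; [7, 1]; [5]; [4]; [3]; [2]; [1]. Product of hooks = 2155507200. So f^λ = 18! / 2155507200 = 6402373705728000 / 2155507200 = 2970240.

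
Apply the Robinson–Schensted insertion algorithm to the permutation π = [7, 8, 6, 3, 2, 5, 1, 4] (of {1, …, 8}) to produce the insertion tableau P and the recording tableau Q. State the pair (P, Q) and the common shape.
P = [1, 4] / [2, 5] / [3, 8] / [6] / [7];  Q = [1, 2] / [3, 6] / [4, 8] / [5] / [7];  common shape = (2, 2, 2, 1, 1)

Row-insert the values π_1, π_2, … into P one at a time, bumping the leftmost entry strictly greater than the inserted value down to the next row. The recording tableau Q records, in position (i, j), the step at which that cell was added to P.
  Insert 7 (step 1): P = [7];  Q = [1]
  Insert 8 (step 2): P = [7, 8];  Q = [1, 2]
  Insert 6 (step 3): P = [6, 8] / [7];  Q = [1, 2] / [3]
  Insert 3 (step 4): P = [3, 8] / [6] / [7];  Q = [1, 2] / [3] / [4]
  Insert 2 (step 5): P = [2, 8] / [3] / [6] / [7];  Q = [1, 2] / [3] / [4] / [5]
  Insert 5 (step 6): P = [2, 5] / [3, 8] / [6] / [7];  Q = [1, 2] / [3, 6] / [4] / [5]
  Insert 1 (step 7): P = [1, 5] / [2, 8] / [3] / [6] / [7];  Q = [1, 2] / [3, 6] / [4] / [5] / [7]
  Insert 4 (step 8): P = [1, 4] / [2, 5] / [3, 8] / [6] / [7];  Q = [1, 2] / [3, 6] / [4, 8] / [5] / [7]
Final shape: (2, 2, 2, 1, 1).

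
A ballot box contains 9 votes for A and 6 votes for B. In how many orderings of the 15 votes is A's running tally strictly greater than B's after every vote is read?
Strict-lead orderings = 1001

Total orderings of the 15 votes with 9 for A: C(15, 9) = 5005. By the Bertrand ballot formula (Cycle Lemma / reflection principle), the number of orderings in which A is strictly ahead of B throughout is (p − q)/(p + q) · C(p + q, p) = (9 − 6)/(9 + 6) · 5005 = 1001.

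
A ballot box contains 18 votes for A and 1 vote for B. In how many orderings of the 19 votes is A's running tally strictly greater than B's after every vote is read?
Strict-lead orderings = 17

Total orderings of the 19 votes with 18 for A: C(19, 18) = 19. By the Bertrand ballot formula (Cycle Lemma / reflection principle), the number of orderings in which A is strictly ahead of B throughout is (p − q)/(p + q) · C(p + q, p) = (18 − 1)/(18 + 1) · 19 = 17.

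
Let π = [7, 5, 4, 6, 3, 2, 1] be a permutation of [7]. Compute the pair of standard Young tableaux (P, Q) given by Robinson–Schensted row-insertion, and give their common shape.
P = [1, 6] / [2] / [3] / [4] / [5] / [7];  Q = [1, 4] / [2] / [3] / [5] / [6] / [7];  common shape = (2, 1, 1, 1, 1, 1)

Row-insert the values π_1, π_2, … into P one at a time, bumping the leftmost entry strictly greater than the inserted value down to the next row. The recording tableau Q records, in position (i, j), the step at which that cell was added to P.
  Insert 7 (step 1): P = [7];  Q = [1]
  Insert 5 (step 2): P = [5] / [7];  Q = [1] / [2]
  Insert 4 (step 3): P = [4] / [5] / [7];  Q = [1] / [2] / [3]
  Insert 6 (step 4): P = [4, 6] / [5] / [7];  Q = [1, 4] / [2] / [3]
  Insert 3 (step 5): P = [3, 6] / [4] / [5] / [7];  Q = [1, 4] / [2] / [3] / [5]
  Insert 2 (step 6): P = [2, 6] / [3] / [4] / [5] / [7];  Q = [1, 4] / [2] / [3] / [5] / [6]
  Insert 1 (step 7): P = [1, 6] / [2] / [3] / [4] / [5] / [7];  Q = [1, 4] / [2] / [3] / [5] / [6] / [7]
Final shape: (2, 1, 1, 1, 1, 1).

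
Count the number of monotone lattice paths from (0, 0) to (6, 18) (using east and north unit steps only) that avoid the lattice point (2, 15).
Number of paths = 129836

Total paths from (0, 0) to (6, 18): C(24, 6) = 134596. Paths through (2, 15): (paths (0, 0) → (2, 15)) × (paths (2, 15) → (6, 18)) = C(17, 2) · C(7, 4) = 136 · 35 = 4760. Avoidance count = 134596 − 4760 = 129836.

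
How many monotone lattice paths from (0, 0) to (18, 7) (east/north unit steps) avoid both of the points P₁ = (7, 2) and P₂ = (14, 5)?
Number of paths = 213832

Inclusion–exclusion. Total paths: C(25, 18) = 480700. Through P₁: C(9, 7)·C(16, 11) = 157248. Through P₂: C(19, 14)·C(6, 4) = 174420. Since P₁ is strictly southwest of P₂, a monotone path through both must visit P₁ then P₂; paths through both = C(9, 7)·C(10, 7)·C(6, 4) = 64800. Avoid both = 480700 − 157248 − 174420 + 64800 = 213832.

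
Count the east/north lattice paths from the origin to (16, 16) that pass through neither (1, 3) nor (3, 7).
Number of paths = 421466550

Inclusion–exclusion. Total paths: C(32, 16) = 601080390. Through P₁: C(4, 1)·C(28, 15) = 149768640. Through P₂: C(10, 3)·C(22, 13) = 59690400. Since P₁ is strictly southwest of P₂, a monotone path through both must visit P₁ then P₂; paths through both = C(4, 1)·C(6, 2)·C(22, 13) = 29845200. Avoid both = 601080390 − 149768640 − 59690400 + 29845200 = 421466550.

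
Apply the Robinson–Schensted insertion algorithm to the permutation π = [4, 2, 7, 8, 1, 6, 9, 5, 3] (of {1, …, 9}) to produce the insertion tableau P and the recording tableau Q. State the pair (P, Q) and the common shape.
P = [1, 3, 8, 9] / [2, 5] / [4, 6] / [7];  Q = [1, 3, 4, 7] / [2, 6] / [5, 8] / [9];  common shape = (4, 2, 2, 1)

Row-insert the values π_1, π_2, … into P one at a time, bumping the leftmost entry strictly greater than the inserted value down to the next row. The recording tableau Q records, in position (i, j), the step at which that cell was added to P.
  Insert 4 (step 1): P = [4];  Q = [1]
  Insert 2 (step 2): P = [2] / [4];  Q = [1] / [2]
  Insert 7 (step 3): P = [2, 7] / [4];  Q = [1, 3] / [2]
  Insert 8 (step 4): P = [2, 7, 8] / [4];  Q = [1, 3, 4] / [2]
  Insert 1 (step 5): P = [1, 7, 8] / [2] / [4];  Q = [1, 3, 4] / [2] / [5]
  Insert 6 (step 6): P = [1, 6, 8] / [2, 7] / [4];  Q = [1, 3, 4] / [2, 6] / [5]
  Insert 9 (step 7): P = [1, 6, 8, 9] / [2, 7] / [4];  Q = [1, 3, 4, 7] / [2, 6] / [5]
  Insert 5 (step 8): P = [1, 5, 8, 9] / [2, 6] / [4, 7];  Q = [1, 3, 4, 7] / [2, 6] / [5, 8]
  Insert 3 (step 9): P = [1, 3, 8, 9] / [2, 5] / [4, 6] / [7];  Q = [1, 3, 4, 7] / [2, 6] / [5, 8] / [9]
Final shape: (4, 2, 2, 1).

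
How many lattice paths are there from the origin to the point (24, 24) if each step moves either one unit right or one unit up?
Number of paths = 32247603683100

A monotone lattice path from (0, 0) to (24, 24) consists of 24 east steps and 24 north steps in some order, so it is determined by which 24 of the 48 steps are east. The count is C(48, 24) = 32247603683100.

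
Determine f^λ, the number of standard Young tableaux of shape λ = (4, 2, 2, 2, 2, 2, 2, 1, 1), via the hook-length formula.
# SYT of shape (4, 2, 2, 2, 2, 2, 2, 1, 1) = 340340

Hook-length formula: f^λ = n! / Π hook(c), product over all cells c of the Young diagram. For λ = (4, 2, 2, 2, 2, 2, 2, 1, 1), n = 18 boxes. Hook lengths by row (left-to-right, top-to-bottom): [12, 9, 2, 1]; [9, 6]; [8, 5]; [7, 4]; [6, 3]; [5, 2]; [4, 1]; [2]; [1]. Product of hooks = 18811699200. So f^λ = 18! / 18811699200 = 6402373705728000 / 18811699200 = 340340.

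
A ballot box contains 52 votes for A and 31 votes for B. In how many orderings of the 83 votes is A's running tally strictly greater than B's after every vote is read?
Strict-lead orderings = 15051359450987886560688

Total orderings of the 83 votes with 52 for A: C(83, 52) = 59488706401523551644624. By the Bertrand ballot formula (Cycle Lemma / reflection principle), the number of orderings in which A is strictly ahead of B throughout is (p − q)/(p + q) · C(p + q, p) = (52 − 31)/(52 + 31) · 59488706401523551644624 = 15051359450987886560688.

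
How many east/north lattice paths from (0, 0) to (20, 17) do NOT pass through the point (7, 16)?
Number of paths = 15901936512

Total paths from (0, 0) to (20, 17): C(37, 20) = 15905368710. Paths through (7, 16): (paths (0, 0) → (7, 16)) × (paths (7, 16) → (20, 17)) = C(23, 7) · C(14, 13) = 245157 · 14 = 3432198. Avoidance count = 15905368710 − 3432198 = 15901936512.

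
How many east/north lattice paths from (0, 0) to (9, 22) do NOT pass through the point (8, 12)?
Number of paths = 18774405

Total paths from (0, 0) to (9, 22): C(31, 9) = 20160075. Paths through (8, 12): (paths (0, 0) → (8, 12)) × (paths (8, 12) → (9, 22)) = C(20, 8) · C(11, 1) = 125970 · 11 = 1385670. Avoidance count = 20160075 − 1385670 = 18774405.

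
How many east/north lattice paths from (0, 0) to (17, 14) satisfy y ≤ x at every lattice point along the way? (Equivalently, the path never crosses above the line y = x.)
Number of paths = 58929450

By the reflection principle (André's argument), the number of monotone paths to (17, 14) with n ≤ m that never go above y = x is C(31, 17) − C(31, 18) = 265182525 − 206253075 = 58929450.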